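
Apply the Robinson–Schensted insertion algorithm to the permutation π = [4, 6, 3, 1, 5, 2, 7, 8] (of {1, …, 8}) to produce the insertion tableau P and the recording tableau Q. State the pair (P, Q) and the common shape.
P = [1, 2, 7, 8] / [3, 5] / [4, 6];  Q = [1, 2, 7, 8] / [3, 5] / [4, 6];  common shape = (4, 2, 2)

Row-insert the values π_1, π_2, … into P one at a time, bumping the leftmost entry strictly greater than the inserted value down to the next row. The recording tableau Q records, in position (i, j), the step at which that cell was added to P.
  Insert 4 (step 1): P = [4];  Q = [1]
  Insert 6 (step 2): P = [4, 6];  Q = [1, 2]
  Insert 3 (step 3): P = [3, 6] / [4];  Q = [1, 2] / [3]
  Insert 1 (step 4): P = [1, 6] / [3] / [4];  Q = [1, 2] / [3] / [4]
  Insert 5 (step 5): P = [1, 5] / [3, 6] / [4];  Q = [1, 2] / [3, 5] / [4]
  Insert 2 (step 6): P = [1, 2] / [3, 5] / [4, 6];  Q = [1, 2] / [3, 5] / [4, 6]
  Insert 7 (step 7): P = [1, 2, 7] / [3, 5] / [4, 6];  Q = [1, 2, 7] / [3, 5] / [4, 6]
  Insert 8 (step 8): P = [1, 2, 7, 8] / [3, 5] / [4, 6];  Q = [1, 2, 7, 8] / [3, 5] / [4, 6]
Final shape: (4, 2, 2).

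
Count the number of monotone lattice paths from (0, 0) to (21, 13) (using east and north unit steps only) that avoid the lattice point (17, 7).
Number of paths = 855301920

Total paths from (0, 0) to (21, 13): C(34, 21) = 927983760. Paths through (17, 7): (paths (0, 0) → (17, 7)) × (paths (17, 7) → (21, 13)) = C(24, 17) · C(10, 4) = 346104 · 210 = 72681840. Avoidance count = 927983760 − 72681840 = 855301920.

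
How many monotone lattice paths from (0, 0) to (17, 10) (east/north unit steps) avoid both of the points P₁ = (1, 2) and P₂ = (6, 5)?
Number of paths = 4945680

Inclusion–exclusion. Total paths: C(27, 17) = 8436285. Through P₁: C(3, 1)·C(24, 16) = 2206413. Through P₂: C(11, 6)·C(16, 11) = 2018016. Since P₁ is strictly southwest of P₂, a monotone path through both must visit P₁ then P₂; paths through both = C(3, 1)·C(8, 5)·C(16, 11) = 733824. Avoid both = 8436285 − 2206413 − 2018016 + 733824 = 4945680.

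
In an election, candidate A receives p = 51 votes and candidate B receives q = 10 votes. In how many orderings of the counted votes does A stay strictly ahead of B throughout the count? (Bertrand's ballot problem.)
Strict-lead orderings = 60610884906

Total orderings of the 61 votes with 51 for A: C(61, 51) = 90177170226. By the Bertrand ballot formula (Cycle Lemma / reflection principle), the number of orderings in which A is strictly ahead of B throughout is (p − q)/(p + q) · C(p + q, p) = (51 − 10)/(51 + 10) · 90177170226 = 60610884906.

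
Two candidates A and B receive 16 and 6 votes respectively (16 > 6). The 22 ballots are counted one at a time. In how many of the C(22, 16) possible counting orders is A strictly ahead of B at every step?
Strict-lead orderings = 33915

Total orderings of the 22 votes with 16 for A: C(22, 16) = 74613. By the Bertrand ballot formula (Cycle Lemma / reflection principle), the number of orderings in which A is strictly ahead of B throughout is (p − q)/(p + q) · C(p + q, p) = (16 − 6)/(16 + 6) · 74613 = 33915.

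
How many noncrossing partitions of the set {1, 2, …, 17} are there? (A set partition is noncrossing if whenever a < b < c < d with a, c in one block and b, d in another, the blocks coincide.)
C_17 = 129644790

These noncrossing partitions are counted by the Catalan number C_n = (1/(n + 1)) · C(2n, n). For n = 17: C_17 = (1/18) · C(34, 17) = 2333606220/18 = 129644790.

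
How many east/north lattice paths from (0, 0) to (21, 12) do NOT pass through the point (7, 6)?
Number of paths = 288305160

Total paths from (0, 0) to (21, 12): C(33, 21) = 354817320. Paths through (7, 6): (paths (0, 0) → (7, 6)) × (paths (7, 6) → (21, 12)) = C(13, 7) · C(20, 14) = 1716 · 38760 = 66512160. Avoidance count = 354817320 − 66512160 = 288305160.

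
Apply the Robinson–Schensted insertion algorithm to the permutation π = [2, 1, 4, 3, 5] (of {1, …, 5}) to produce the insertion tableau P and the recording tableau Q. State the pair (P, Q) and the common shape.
P = [1, 3, 5] / [2, 4];  Q = [1, 3, 5] / [2, 4];  common shape = (3, 2)

Row-insert the values π_1, π_2, … into P one at a time, bumping the leftmost entry strictly greater than the inserted value down to the next row. The recording tableau Q records, in position (i, j), the step at which that cell was added to P.
  Insert 2 (step 1): P = [2];  Q = [1]
  Insert 1 (step 2): P = [1] / [2];  Q = [1] / [2]
  Insert 4 (step 3): P = [1, 4] / [2];  Q = [1, 3] / [2]
  Insert 3 (step 4): P = [1, 3] / [2, 4];  Q = [1, 3] / [2, 4]
  Insert 5 (step 5): P = [1, 3, 5] / [2, 4];  Q = [1, 3, 5] / [2, 4]
Final shape: (3, 2).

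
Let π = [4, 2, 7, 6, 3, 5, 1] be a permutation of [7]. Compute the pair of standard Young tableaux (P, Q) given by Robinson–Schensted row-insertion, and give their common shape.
P = [1, 3, 5] / [2, 6] / [4] / [7];  Q = [1, 3, 6] / [2, 4] / [5] / [7];  common shape = (3, 2, 1, 1)

Row-insert the values π_1, π_2, … into P one at a time, bumping the leftmost entry strictly greater than the inserted value down to the next row. The recording tableau Q records, in position (i, j), the step at which that cell was added to P.
  Insert 4 (step 1): P = [4];  Q = [1]
  Insert 2 (step 2): P = [2] / [4];  Q = [1] / [2]
  Insert 7 (step 3): P = [2, 7] / [4];  Q = [1, 3] / [2]
  Insert 6 (step 4): P = [2, 6] / [4, 7];  Q = [1, 3] / [2, 4]
  Insert 3 (step 5): P = [2, 3] / [4, 6] / [7];  Q = [1, 3] / [2, 4] / [5]
  Insert 5 (step 6): P = [2, 3, 5] / [4, 6] / [7];  Q = [1, 3, 6] / [2, 4] / [5]
  Insert 1 (step 7): P = [1, 3, 5] / [2, 6] / [4] / [7];  Q = [1, 3, 6] / [2, 4] / [5] / [7]
Final shape: (3, 2, 1, 1).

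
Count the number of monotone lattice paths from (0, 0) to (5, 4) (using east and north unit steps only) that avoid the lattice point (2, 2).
Number of paths = 66

Total paths from (0, 0) to (5, 4): C(9, 5) = 126. Paths through (2, 2): (paths (0, 0) → (2, 2)) × (paths (2, 2) → (5, 4)) = C(4, 2) · C(5, 3) = 6 · 10 = 60. Avoidance count = 126 − 60 = 66.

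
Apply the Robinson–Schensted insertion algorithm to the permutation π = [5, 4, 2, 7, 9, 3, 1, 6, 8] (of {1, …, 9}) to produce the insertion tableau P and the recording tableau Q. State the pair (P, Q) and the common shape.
P = [1, 3, 6, 8] / [2, 7, 9] / [4] / [5];  Q = [1, 4, 5, 9] / [2, 6, 8] / [3] / [7];  common shape = (4, 3, 1, 1)

Row-insert the values π_1, π_2, … into P one at a time, bumping the leftmost entry strictly greater than the inserted value down to the next row. The recording tableau Q records, in position (i, j), the step at which that cell was added to P.
  Insert 5 (step 1): P = [5];  Q = [1]
  Insert 4 (step 2): P = [4] / [5];  Q = [1] / [2]
  Insert 2 (step 3): P = [2] / [4] / [5];  Q = [1] / [2] / [3]
  Insert 7 (step 4): P = [2, 7] / [4] / [5];  Q = [1, 4] / [2] / [3]
  Insert 9 (step 5): P = [2, 7, 9] / [4] / [5];  Q = [1, 4, 5] / [2] / [3]
  Insert 3 (step 6): P = [2, 3, 9] / [4, 7] / [5];  Q = [1, 4, 5] / [2, 6] / [3]
  Insert 1 (step 7): P = [1, 3, 9] / [2, 7] / [4] / [5];  Q = [1, 4, 5] / [2, 6] / [3] / [7]
  Insert 6 (step 8): P = [1, 3, 6] / [2, 7, 9] / [4] / [5];  Q = [1, 4, 5] / [2, 6, 8] / [3] / [7]
  Insert 8 (step 9): P = [1, 3, 6, 8] / [2, 7, 9] / [4] / [5];  Q = [1, 4, 5, 9] / [2, 6, 8] / [3] / [7]
Final shape: (4, 3, 1, 1).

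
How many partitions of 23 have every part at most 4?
p(23, parts ≤ 4) = 150

Use the recurrence p(n, m) = p(n, m−1) + p(n−m, m): either the largest part is < m (count p(n, m−1)) or the largest part is exactly m (remove one copy of m, count p(n−m, m)). With p(0, ·) = 1 this gives p(23, parts ≤ 4) = 150. (By conjugating Young diagrams, this also counts partitions of 23 into at most 4 parts.)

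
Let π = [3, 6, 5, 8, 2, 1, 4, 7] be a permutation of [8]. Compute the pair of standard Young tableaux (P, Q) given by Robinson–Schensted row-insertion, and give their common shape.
P = [1, 4, 7] / [2, 5, 8] / [3] / [6];  Q = [1, 2, 4] / [3, 7, 8] / [5] / [6];  common shape = (3, 3, 1, 1)

Row-insert the values π_1, π_2, … into P one at a time, bumping the leftmost entry strictly greater than the inserted value down to the next row. The recording tableau Q records, in position (i, j), the step at which that cell was added to P.
  Insert 3 (step 1): P = [3];  Q = [1]
  Insert 6 (step 2): P = [3, 6];  Q = [1, 2]
  Insert 5 (step 3): P = [3, 5] / [6];  Q = [1, 2] / [3]
  Insert 8 (step 4): P = [3, 5, 8] / [6];  Q = [1, 2, 4] / [3]
  Insert 2 (step 5): P = [2, 5, 8] / [3] / [6];  Q = [1, 2, 4] / [3] / [5]
  Insert 1 (step 6): P = [1, 5, 8] / [2] / [3] / [6];  Q = [1, 2, 4] / [3] / [5] / [6]
  Insert 4 (step 7): P = [1, 4, 8] / [2, 5] / [3] / [6];  Q = [1, 2, 4] / [3, 7] / [5] / [6]
  Insert 7 (step 8): P = [1, 4, 7] / [2, 5, 8] / [3] / [6];  Q = [1, 2, 4] / [3, 7, 8] / [5] / [6]
Final shape: (3, 3, 1, 1).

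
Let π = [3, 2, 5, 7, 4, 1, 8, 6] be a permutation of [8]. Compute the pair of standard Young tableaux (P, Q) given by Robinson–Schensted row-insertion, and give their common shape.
P = [1, 4, 6, 8] / [2, 5, 7] / [3];  Q = [1, 3, 4, 7] / [2, 5, 8] / [6];  common shape = (4, 3, 1)

Row-insert the values π_1, π_2, … into P one at a time, bumping the leftmost entry strictly greater than the inserted value down to the next row. The recording tableau Q records, in position (i, j), the step at which that cell was added to P.
  Insert 3 (step 1): P = [3];  Q = [1]
  Insert 2 (step 2): P = [2] / [3];  Q = [1] / [2]
  Insert 5 (step 3): P = [2, 5] / [3];  Q = [1, 3] / [2]
  Insert 7 (step 4): P = [2, 5, 7] / [3];  Q = [1, 3, 4] / [2]
  Insert 4 (step 5): P = [2, 4, 7] / [3, 5];  Q = [1, 3, 4] / [2, 5]
  Insert 1 (step 6): P = [1, 4, 7] / [2, 5] / [3];  Q = [1, 3, 4] / [2, 5] / [6]
  Insert 8 (step 7): P = [1, 4, 7, 8] / [2, 5] / [3];  Q = [1, 3, 4, 7] / [2, 5] / [6]
  Insert 6 (step 8): P = [1, 4, 6, 8] / [2, 5, 7] / [3];  Q = [1, 3, 4, 7] / [2, 5, 8] / [6]
Final shape: (4, 3, 1).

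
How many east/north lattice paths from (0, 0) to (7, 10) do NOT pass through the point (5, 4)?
Number of paths = 15920

Total paths from (0, 0) to (7, 10): C(17, 7) = 19448. Paths through (5, 4): (paths (0, 0) → (5, 4)) × (paths (5, 4) → (7, 10)) = C(9, 5) · C(8, 2) = 126 · 28 = 3528. Avoidance count = 19448 − 3528 = 15920.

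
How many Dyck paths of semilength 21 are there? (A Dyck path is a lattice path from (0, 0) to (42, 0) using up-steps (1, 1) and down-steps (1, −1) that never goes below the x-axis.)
C_21 = 24466267020

These Dyck paths are counted by the Catalan number C_n = (1/(n + 1)) · C(2n, n). For n = 21: C_21 = (1/22) · C(42, 21) = 538257874440/22 = 24466267020.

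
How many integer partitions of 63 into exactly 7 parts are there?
p(63, 7 parts) = 31275

Partitions of n into exactly k parts are in bijection with partitions of n − k into at most k parts (subtract 1 from each part). So p(63, exactly 7) = p(56, parts ≤ 7). Computing via the recurrence p(m, j) = p(m, j−1) + p(m−j, j) gives 31275.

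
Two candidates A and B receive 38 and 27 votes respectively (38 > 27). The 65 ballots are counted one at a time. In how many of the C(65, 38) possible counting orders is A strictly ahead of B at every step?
Strict-lead orderings = 245079125348117984

Total orderings of the 65 votes with 38 for A: C(65, 38) = 1448194831602515360. By the Bertrand ballot formula (Cycle Lemma / reflection principle), the number of orderings in which A is strictly ahead of B throughout is (p − q)/(p + q) · C(p + q, p) = (38 − 27)/(38 + 27) · 1448194831602515360 = 245079125348117984.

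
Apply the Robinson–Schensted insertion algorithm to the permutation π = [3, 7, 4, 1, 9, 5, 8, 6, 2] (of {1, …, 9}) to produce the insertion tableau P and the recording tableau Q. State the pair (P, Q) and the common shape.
P = [1, 2, 5, 6] / [3, 4] / [7, 8] / [9];  Q = [1, 2, 5, 7] / [3, 6] / [4, 8] / [9];  common shape = (4, 2, 2, 1)

Row-insert the values π_1, π_2, … into P one at a time, bumping the leftmost entry strictly greater than the inserted value down to the next row. The recording tableau Q records, in position (i, j), the step at which that cell was added to P.
  Insert 3 (step 1): P = [3];  Q = [1]
  Insert 7 (step 2): P = [3, 7];  Q = [1, 2]
  Insert 4 (step 3): P = [3, 4] / [7];  Q = [1, 2] / [3]
  Insert 1 (step 4): P = [1, 4] / [3] / [7];  Q = [1, 2] / [3] / [4]
  Insert 9 (step 5): P = [1, 4, 9] / [3] / [7];  Q = [1, 2, 5] / [3] / [4]
  Insert 5 (step 6): P = [1, 4, 5] / [3, 9] / [7];  Q = [1, 2, 5] / [3, 6] / [4]
  Insert 8 (step 7): P = [1, 4, 5, 8] / [3, 9] / [7];  Q = [1, 2, 5, 7] / [3, 6] / [4]
  Insert 6 (step 8): P = [1, 4, 5, 6] / [3, 8] / [7, 9];  Q = [1, 2, 5, 7] / [3, 6] / [4, 8]
  Insert 2 (step 9): P = [1, 2, 5, 6] / [3, 4] / [7, 8] / [9];  Q = [1, 2, 5, 7] / [3, 6] / [4, 8] / [9]
Final shape: (4, 2, 2, 1).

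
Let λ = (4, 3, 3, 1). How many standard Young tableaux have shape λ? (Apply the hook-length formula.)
# SYT of shape (4, 3, 3, 1) = 1188

Hook-length formula: f^λ = n! / Π hook(c), product over all cells c of the Young diagram. For λ = (4, 3, 3, 1), n = 11 boxes. Hook lengths by row (left-to-right, top-to-bottom): [7, 5, 4, 1]; [5, 3, 2]; [4, 2, 1]; [1]. Product of hooks = 33600. So f^λ = 11! / 33600 = 39916800 / 33600 = 1188.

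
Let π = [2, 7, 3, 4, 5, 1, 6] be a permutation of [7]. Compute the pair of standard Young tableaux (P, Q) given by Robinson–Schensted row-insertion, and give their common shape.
P = [1, 3, 4, 5, 6] / [2] / [7];  Q = [1, 2, 4, 5, 7] / [3] / [6];  common shape = (5, 1, 1)

Row-insert the values π_1, π_2, … into P one at a time, bumping the leftmost entry strictly greater than the inserted value down to the next row. The recording tableau Q records, in position (i, j), the step at which that cell was added to P.
  Insert 2 (step 1): P = [2];  Q = [1]
  Insert 7 (step 2): P = [2, 7];  Q = [1, 2]
  Insert 3 (step 3): P = [2, 3] / [7];  Q = [1, 2] / [3]
  Insert 4 (step 4): P = [2, 3, 4] / [7];  Q = [1, 2, 4] / [3]
  Insert 5 (step 5): P = [2, 3, 4, 5] / [7];  Q = [1, 2, 4, 5] / [3]
  Insert 1 (step 6): P = [1, 3, 4, 5] / [2] / [7];  Q = [1, 2, 4, 5] / [3] / [6]
  Insert 6 (step 7): P = [1, 3, 4, 5, 6] / [2] / [7];  Q = [1, 2, 4, 5, 7] / [3] / [6]
Final shape: (5, 1, 1).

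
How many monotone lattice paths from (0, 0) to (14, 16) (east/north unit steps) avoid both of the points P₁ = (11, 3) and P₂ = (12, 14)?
Number of paths = 87298843

Inclusion–exclusion. Total paths: C(30, 14) = 145422675. Through P₁: C(14, 11)·C(16, 3) = 203840. Through P₂: C(26, 12)·C(4, 2) = 57946200. Since P₁ is strictly southwest of P₂, a monotone path through both must visit P₁ then P₂; paths through both = C(14, 11)·C(12, 1)·C(4, 2) = 26208. Avoid both = 145422675 − 203840 − 57946200 + 26208 = 87298843.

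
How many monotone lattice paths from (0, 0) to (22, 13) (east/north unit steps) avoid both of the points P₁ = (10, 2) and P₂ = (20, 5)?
Number of paths = 1385559222

Inclusion–exclusion. Total paths: C(35, 22) = 1476337800. Through P₁: C(12, 10)·C(23, 12) = 89237148. Through P₂: C(25, 20)·C(10, 2) = 2390850. Since P₁ is strictly southwest of P₂, a monotone path through both must visit P₁ then P₂; paths through both = C(12, 10)·C(13, 10)·C(10, 2) = 849420. Avoid both = 1476337800 − 89237148 − 2390850 + 849420 = 1385559222.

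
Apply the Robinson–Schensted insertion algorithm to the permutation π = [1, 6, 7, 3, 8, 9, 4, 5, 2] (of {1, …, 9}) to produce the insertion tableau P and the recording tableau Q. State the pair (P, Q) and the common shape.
P = [1, 2, 4, 5, 9] / [3, 7, 8] / [6];  Q = [1, 2, 3, 5, 6] / [4, 7, 8] / [9];  common shape = (5, 3, 1)

Row-insert the values π_1, π_2, … into P one at a time, bumping the leftmost entry strictly greater than the inserted value down to the next row. The recording tableau Q records, in position (i, j), the step at which that cell was added to P.
  Insert 1 (step 1): P = [1];  Q = [1]
  Insert 6 (step 2): P = [1, 6];  Q = [1, 2]
  Insert 7 (step 3): P = [1, 6, 7];  Q = [1, 2, 3]
  Insert 3 (step 4): P = [1, 3, 7] / [6];  Q = [1, 2, 3] / [4]
  Insert 8 (step 5): P = [1, 3, 7, 8] / [6];  Q = [1, 2, 3, 5] / [4]
  Insert 9 (step 6): P = [1, 3, 7, 8, 9] / [6];  Q = [1, 2, 3, 5, 6] / [4]
  Insert 4 (step 7): P = [1, 3, 4, 8, 9] / [6, 7];  Q = [1, 2, 3, 5, 6] / [4, 7]
  Insert 5 (step 8): P = [1, 3, 4, 5, 9] / [6, 7, 8];  Q = [1, 2, 3, 5, 6] / [4, 7, 8]
  Insert 2 (step 9): P = [1, 2, 4, 5, 9] / [3, 7, 8] / [6];  Q = [1, 2, 3, 5, 6] / [4, 7, 8] / [9]
Final shape: (5, 3, 1).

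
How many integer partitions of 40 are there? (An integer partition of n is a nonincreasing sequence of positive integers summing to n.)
p(40) = 37338

Compute p(n) via the recurrence p(n, m) = p(n, m−1) + p(n−m, m), where p(n, m) counts partitions of n with all parts ≤ m and p(n) = p(n, n). The base cases are p(0, m) = 1 and p(n, 0) = 0 for n > 0. Filling the table yields p(40) = 37338. (Euler's pentagonal recurrence is an alternative.)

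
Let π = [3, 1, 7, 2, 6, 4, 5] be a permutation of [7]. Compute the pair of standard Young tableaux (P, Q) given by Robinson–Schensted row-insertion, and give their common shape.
P = [1, 2, 4, 5] / [3, 6] / [7];  Q = [1, 3, 5, 7] / [2, 4] / [6];  common shape = (4, 2, 1)

Row-insert the values π_1, π_2, … into P one at a time, bumping the leftmost entry strictly greater than the inserted value down to the next row. The recording tableau Q records, in position (i, j), the step at which that cell was added to P.
  Insert 3 (step 1): P = [3];  Q = [1]
  Insert 1 (step 2): P = [1] / [3];  Q = [1] / [2]
  Insert 7 (step 3): P = [1, 7] / [3];  Q = [1, 3] / [2]
  Insert 2 (step 4): P = [1, 2] / [3, 7];  Q = [1, 3] / [2, 4]
  Insert 6 (step 5): P = [1, 2, 6] / [3, 7];  Q = [1, 3, 5] / [2, 4]
  Insert 4 (step 6): P = [1, 2, 4] / [3, 6] / [7];  Q = [1, 3, 5] / [2, 4] / [6]
  Insert 5 (step 7): P = [1, 2, 4, 5] / [3, 6] / [7];  Q = [1, 3, 5, 7] / [2, 4] / [6]
Final shape: (4, 2, 1).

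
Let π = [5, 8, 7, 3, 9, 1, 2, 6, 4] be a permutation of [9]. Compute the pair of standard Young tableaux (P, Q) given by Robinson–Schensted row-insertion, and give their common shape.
P = [1, 2, 4] / [3, 6, 9] / [5, 7] / [8];  Q = [1, 2, 5] / [3, 7, 8] / [4, 9] / [6];  common shape = (3, 3, 2, 1)

Row-insert the values π_1, π_2, … into P one at a time, bumping the leftmost entry strictly greater than the inserted value down to the next row. The recording tableau Q records, in position (i, j), the step at which that cell was added to P.
  Insert 5 (step 1): P = [5];  Q = [1]
  Insert 8 (step 2): P = [5, 8];  Q = [1, 2]
  Insert 7 (step 3): P = [5, 7] / [8];  Q = [1, 2] / [3]
  Insert 3 (step 4): P = [3, 7] / [5] / [8];  Q = [1, 2] / [3] / [4]
  Insert 9 (step 5): P = [3, 7, 9] / [5] / [8];  Q = [1, 2, 5] / [3] / [4]
  Insert 1 (step 6): P = [1, 7, 9] / [3] / [5] / [8];  Q = [1, 2, 5] / [3] / [4] / [6]
  Insert 2 (step 7): P = [1, 2, 9] / [3, 7] / [5] / [8];  Q = [1, 2, 5] / [3, 7] / [4] / [6]
  Insert 6 (step 8): P = [1, 2, 6] / [3, 7, 9] / [5] / [8];  Q = [1, 2, 5] / [3, 7, 8] / [4] / [6]
  Insert 4 (step 9): P = [1, 2, 4] / [3, 6, 9] / [5, 7] / [8];  Q = [1, 2, 5] / [3, 7, 8] / [4, 9] / [6]
Final shape: (3, 3, 2, 1).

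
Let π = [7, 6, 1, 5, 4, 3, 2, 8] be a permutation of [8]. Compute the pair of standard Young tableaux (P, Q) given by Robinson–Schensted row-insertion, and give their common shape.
P = [1, 2, 8] / [3] / [4] / [5] / [6] / [7];  Q = [1, 4, 8] / [2] / [3] / [5] / [6] / [7];  common shape = (3, 1, 1, 1, 1, 1)

Row-insert the values π_1, π_2, … into P one at a time, bumping the leftmost entry strictly greater than the inserted value down to the next row. The recording tableau Q records, in position (i, j), the step at which that cell was added to P.
  Insert 7 (step 1): P = [7];  Q = [1]
  Insert 6 (step 2): P = [6] / [7];  Q = [1] / [2]
  Insert 1 (step 3): P = [1] / [6] / [7];  Q = [1] / [2] / [3]
  Insert 5 (step 4): P = [1, 5] / [6] / [7];  Q = [1, 4] / [2] / [3]
  Insert 4 (step 5): P = [1, 4] / [5] / [6] / [7];  Q = [1, 4] / [2] / [3] / [5]
  Insert 3 (step 6): P = [1, 3] / [4] / [5] / [6] / [7];  Q = [1, 4] / [2] / [3] / [5] / [6]
  Insert 2 (step 7): P = [1, 2] / [3] / [4] / [5] / [6] / [7];  Q = [1, 4] / [2] / [3] / [5] / [6] / [7]
  Insert 8 (step 8): P = [1, 2, 8] / [3] / [4] / [5] / [6] / [7];  Q = [1, 4, 8] / [2] / [3] / [5] / [6] / [7]
Final shape: (3, 1, 1, 1, 1, 1).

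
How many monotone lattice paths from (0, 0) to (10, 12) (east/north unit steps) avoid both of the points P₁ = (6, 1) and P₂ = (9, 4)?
Number of paths = 631916

Inclusion–exclusion. Total paths: C(22, 10) = 646646. Through P₁: C(7, 6)·C(15, 4) = 9555. Through P₂: C(13, 9)·C(9, 1) = 6435. Since P₁ is strictly southwest of P₂, a monotone path through both must visit P₁ then P₂; paths through both = C(7, 6)·C(6, 3)·C(9, 1) = 1260. Avoid both = 646646 − 9555 − 6435 + 1260 = 631916.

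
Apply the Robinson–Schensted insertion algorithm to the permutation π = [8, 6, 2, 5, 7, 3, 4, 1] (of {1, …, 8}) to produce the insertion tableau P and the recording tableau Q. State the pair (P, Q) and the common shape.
P = [1, 3, 4] / [2, 7] / [5] / [6] / [8];  Q = [1, 4, 5] / [2, 7] / [3] / [6] / [8];  common shape = (3, 2, 1, 1, 1)

Row-insert the values π_1, π_2, … into P one at a time, bumping the leftmost entry strictly greater than the inserted value down to the next row. The recording tableau Q records, in position (i, j), the step at which that cell was added to P.
  Insert 8 (step 1): P = [8];  Q = [1]
  Insert 6 (step 2): P = [6] / [8];  Q = [1] / [2]
  Insert 2 (step 3): P = [2] / [6] / [8];  Q = [1] / [2] / [3]
  Insert 5 (step 4): P = [2, 5] / [6] / [8];  Q = [1, 4] / [2] / [3]
  Insert 7 (step 5): P = [2, 5, 7] / [6] / [8];  Q = [1, 4, 5] / [2] / [3]
  Insert 3 (step 6): P = [2, 3, 7] / [5] / [6] / [8];  Q = [1, 4, 5] / [2] / [3] / [6]
  Insert 4 (step 7): P = [2, 3, 4] / [5, 7] / [6] / [8];  Q = [1, 4, 5] / [2, 7] / [3] / [6]
  Insert 1 (step 8): P = [1, 3, 4] / [2, 7] / [5] / [6] / [8];  Q = [1, 4, 5] / [2, 7] / [3] / [6] / [8]
Final shape: (3, 2, 1, 1, 1).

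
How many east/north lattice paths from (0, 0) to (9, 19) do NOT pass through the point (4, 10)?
Number of paths = 4902898

Total paths from (0, 0) to (9, 19): C(28, 9) = 6906900. Paths through (4, 10): (paths (0, 0) → (4, 10)) × (paths (4, 10) → (9, 19)) = C(14, 4) · C(14, 5) = 1001 · 2002 = 2004002. Avoidance count = 6906900 − 2004002 = 4902898.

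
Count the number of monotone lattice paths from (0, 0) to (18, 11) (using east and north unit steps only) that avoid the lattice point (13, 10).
Number of paths = 27732894

Total paths from (0, 0) to (18, 11): C(29, 18) = 34597290. Paths through (13, 10): (paths (0, 0) → (13, 10)) × (paths (13, 10) → (18, 11)) = C(23, 13) · C(6, 5) = 1144066 · 6 = 6864396. Avoidance count = 34597290 − 6864396 = 27732894.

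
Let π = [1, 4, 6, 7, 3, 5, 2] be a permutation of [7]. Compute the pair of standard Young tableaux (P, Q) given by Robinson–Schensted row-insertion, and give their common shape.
P = [1, 2, 5, 7] / [3, 6] / [4];  Q = [1, 2, 3, 4] / [5, 6] / [7];  common shape = (4, 2, 1)

Row-insert the values π_1, π_2, … into P one at a time, bumping the leftmost entry strictly greater than the inserted value down to the next row. The recording tableau Q records, in position (i, j), the step at which that cell was added to P.
  Insert 1 (step 1): P = [1];  Q = [1]
  Insert 4 (step 2): P = [1, 4];  Q = [1, 2]
  Insert 6 (step 3): P = [1, 4, 6];  Q = [1, 2, 3]
  Insert 7 (step 4): P = [1, 4, 6, 7];  Q = [1, 2, 3, 4]
  Insert 3 (step 5): P = [1, 3, 6, 7] / [4];  Q = [1, 2, 3, 4] / [5]
  Insert 5 (step 6): P = [1, 3, 5, 7] / [4, 6];  Q = [1, 2, 3, 4] / [5, 6]
  Insert 2 (step 7): P = [1, 2, 5, 7] / [3, 6] / [4];  Q = [1, 2, 3, 4] / [5, 6] / [7]
Final shape: (4, 2, 1).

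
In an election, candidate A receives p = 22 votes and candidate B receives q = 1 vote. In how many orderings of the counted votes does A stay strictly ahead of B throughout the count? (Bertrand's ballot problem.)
Strict-lead orderings = 21

Total orderings of the 23 votes with 22 for A: C(23, 22) = 23. By the Bertrand ballot formula (Cycle Lemma / reflection principle), the number of orderings in which A is strictly ahead of B throughout is (p − q)/(p + q) · C(p + q, p) = (22 − 1)/(22 + 1) · 23 = 21.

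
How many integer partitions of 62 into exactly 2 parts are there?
p(62, 2 parts) = 31

Partitions of n into exactly k parts are in bijection with partitions of n − k into at most k parts (subtract 1 from each part). So p(62, exactly 2) = p(60, parts ≤ 2). Computing via the recurrence p(m, j) = p(m, j−1) + p(m−j, j) gives 31.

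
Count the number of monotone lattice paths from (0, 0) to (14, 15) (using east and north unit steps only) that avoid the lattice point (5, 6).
Number of paths = 55096320

Total paths from (0, 0) to (14, 15): C(29, 14) = 77558760. Paths through (5, 6): (paths (0, 0) → (5, 6)) × (paths (5, 6) → (14, 15)) = C(11, 5) · C(18, 9) = 462 · 48620 = 22462440. Avoidance count = 77558760 − 22462440 = 55096320.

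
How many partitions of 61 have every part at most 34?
p(61, parts ≤ 34) = 1109773

Use the recurrence p(n, m) = p(n, m−1) + p(n−m, m): either the largest part is < m (count p(n, m−1)) or the largest part is exactly m (remove one copy of m, count p(n−m, m)). With p(0, ·) = 1 this gives p(61, parts ≤ 34) = 1109773. (By conjugating Young diagrams, this also counts partitions of 61 into at most 34 parts.)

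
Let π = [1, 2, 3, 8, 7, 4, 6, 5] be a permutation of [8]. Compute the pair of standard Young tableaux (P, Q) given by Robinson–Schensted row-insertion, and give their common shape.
P = [1, 2, 3, 4, 5] / [6] / [7] / [8];  Q = [1, 2, 3, 4, 7] / [5] / [6] / [8];  common shape = (5, 1, 1, 1)

Row-insert the values π_1, π_2, … into P one at a time, bumping the leftmost entry strictly greater than the inserted value down to the next row. The recording tableau Q records, in position (i, j), the step at which that cell was added to P.
  Insert 1 (step 1): P = [1];  Q = [1]
  Insert 2 (step 2): P = [1, 2];  Q = [1, 2]
  Insert 3 (step 3): P = [1, 2, 3];  Q = [1, 2, 3]
  Insert 8 (step 4): P = [1, 2, 3, 8];  Q = [1, 2, 3, 4]
  Insert 7 (step 5): P = [1, 2, 3, 7] / [8];  Q = [1, 2, 3, 4] / [5]
  Insert 4 (step 6): P = [1, 2, 3, 4] / [7] / [8];  Q = [1, 2, 3, 4] / [5] / [6]
  Insert 6 (step 7): P = [1, 2, 3, 4, 6] / [7] / [8];  Q = [1, 2, 3, 4, 7] / [5] / [6]
  Insert 5 (step 8): P = [1, 2, 3, 4, 5] / [6] / [7] / [8];  Q = [1, 2, 3, 4, 7] / [5] / [6] / [8]
Final shape: (5, 1, 1, 1).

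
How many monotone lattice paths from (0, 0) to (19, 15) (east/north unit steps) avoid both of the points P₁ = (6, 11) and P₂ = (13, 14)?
Number of paths = 1696500380

Inclusion–exclusion. Total paths: C(34, 19) = 1855967520. Through P₁: C(17, 6)·C(17, 13) = 29454880. Through P₂: C(27, 13)·C(7, 6) = 140408100. Since P₁ is strictly southwest of P₂, a monotone path through both must visit P₁ then P₂; paths through both = C(17, 6)·C(10, 7)·C(7, 6) = 10395840. Avoid both = 1855967520 − 29454880 − 140408100 + 10395840 = 1696500380.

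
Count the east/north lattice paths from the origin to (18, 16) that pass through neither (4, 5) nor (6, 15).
Number of paths = 1641731706

Inclusion–exclusion. Total paths: C(34, 18) = 2203961430. Through P₁: C(9, 4)·C(25, 14) = 561632400. Through P₂: C(21, 6)·C(13, 12) = 705432. Since P₁ is strictly southwest of P₂, a monotone path through both must visit P₁ then P₂; paths through both = C(9, 4)·C(12, 2)·C(13, 12) = 108108. Avoid both = 2203961430 − 561632400 − 705432 + 108108 = 1641731706.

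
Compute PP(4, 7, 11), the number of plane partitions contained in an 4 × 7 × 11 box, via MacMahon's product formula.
PP(4, 7, 11) = 418241323113120

Evaluate the triple product over i = 1..4, j = 1..7, k = 1..11. The factors are (2/1) · (3/2) · (4/3) · (5/4) · (6/5) · (7/6) · (8/7) · (9/8) · … (308 factors total). The numerators and denominators telescope so the product is an integer; carrying out the multiplication exactly gives PP(4, 7, 11) = 418241323113120.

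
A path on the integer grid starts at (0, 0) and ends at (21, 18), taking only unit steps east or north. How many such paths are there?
Number of paths = 62359143990

A monotone lattice path from (0, 0) to (21, 18) consists of 21 east steps and 18 north steps in some order, so it is determined by which 21 of the 39 steps are east. The count is C(39, 21) = 62359143990.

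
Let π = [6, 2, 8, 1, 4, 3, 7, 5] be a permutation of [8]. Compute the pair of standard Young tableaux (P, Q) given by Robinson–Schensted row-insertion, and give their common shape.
P = [1, 3, 5] / [2, 4, 7] / [6, 8];  Q = [1, 3, 7] / [2, 5, 8] / [4, 6];  common shape = (3, 3, 2)

Row-insert the values π_1, π_2, … into P one at a time, bumping the leftmost entry strictly greater than the inserted value down to the next row. The recording tableau Q records, in position (i, j), the step at which that cell was added to P.
  Insert 6 (step 1): P = [6];  Q = [1]
  Insert 2 (step 2): P = [2] / [6];  Q = [1] / [2]
  Insert 8 (step 3): P = [2, 8] / [6];  Q = [1, 3] / [2]
  Insert 1 (step 4): P = [1, 8] / [2] / [6];  Q = [1, 3] / [2] / [4]
  Insert 4 (step 5): P = [1, 4] / [2, 8] / [6];  Q = [1, 3] / [2, 5] / [4]
  Insert 3 (step 6): P = [1, 3] / [2, 4] / [6, 8];  Q = [1, 3] / [2, 5] / [4, 6]
  Insert 7 (step 7): P = [1, 3, 7] / [2, 4] / [6, 8];  Q = [1, 3, 7] / [2, 5] / [4, 6]
  Insert 5 (step 8): P = [1, 3, 5] / [2, 4, 7] / [6, 8];  Q = [1, 3, 7] / [2, 5, 8] / [4, 6]
Final shape: (3, 3, 2).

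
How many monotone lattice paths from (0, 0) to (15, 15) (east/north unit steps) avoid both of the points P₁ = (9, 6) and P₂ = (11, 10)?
Number of paths = 95084729

Inclusion–exclusion. Total paths: C(30, 15) = 155117520. Through P₁: C(15, 9)·C(15, 6) = 25050025. Through P₂: C(21, 11)·C(9, 4) = 44442216. Since P₁ is strictly southwest of P₂, a monotone path through both must visit P₁ then P₂; paths through both = C(15, 9)·C(6, 2)·C(9, 4) = 9459450. Avoid both = 155117520 − 25050025 − 44442216 + 9459450 = 95084729.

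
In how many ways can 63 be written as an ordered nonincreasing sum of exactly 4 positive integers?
p(63, 4 parts) = 1815

Partitions of n into exactly k parts are in bijection with partitions of n − k into at most k parts (subtract 1 from each part). So p(63, exactly 4) = p(59, parts ≤ 4). Computing via the recurrence p(m, j) = p(m, j−1) + p(m−j, j) gives 1815.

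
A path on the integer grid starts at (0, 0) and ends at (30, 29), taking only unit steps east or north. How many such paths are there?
Number of paths = 59132290782430712

A monotone lattice path from (0, 0) to (30, 29) consists of 30 east steps and 29 north steps in some order, so it is determined by which 30 of the 59 steps are east. The count is C(59, 30) = 59132290782430712.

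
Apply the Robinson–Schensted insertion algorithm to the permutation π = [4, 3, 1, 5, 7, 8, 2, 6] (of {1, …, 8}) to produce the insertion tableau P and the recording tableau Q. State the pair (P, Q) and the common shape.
P = [1, 2, 6, 8] / [3, 5, 7] / [4];  Q = [1, 4, 5, 6] / [2, 7, 8] / [3];  common shape = (4, 3, 1)

Row-insert the values π_1, π_2, … into P one at a time, bumping the leftmost entry strictly greater than the inserted value down to the next row. The recording tableau Q records, in position (i, j), the step at which that cell was added to P.
  Insert 4 (step 1): P = [4];  Q = [1]
  Insert 3 (step 2): P = [3] / [4];  Q = [1] / [2]
  Insert 1 (step 3): P = [1] / [3] / [4];  Q = [1] / [2] / [3]
  Insert 5 (step 4): P = [1, 5] / [3] / [4];  Q = [1, 4] / [2] / [3]
  Insert 7 (step 5): P = [1, 5, 7] / [3] / [4];  Q = [1, 4, 5] / [2] / [3]
  Insert 8 (step 6): P = [1, 5, 7, 8] / [3] / [4];  Q = [1, 4, 5, 6] / [2] / [3]
  Insert 2 (step 7): P = [1, 2, 7, 8] / [3, 5] / [4];  Q = [1, 4, 5, 6] / [2, 7] / [3]
  Insert 6 (step 8): P = [1, 2, 6, 8] / [3, 5, 7] / [4];  Q = [1, 4, 5, 6] / [2, 7, 8] / [3]
Final shape: (4, 3, 1).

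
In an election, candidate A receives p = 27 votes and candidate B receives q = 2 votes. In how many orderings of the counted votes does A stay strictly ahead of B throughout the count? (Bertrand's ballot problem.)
Strict-lead orderings = 350

Total orderings of the 29 votes with 27 for A: C(29, 27) = 406. By the Bertrand ballot formula (Cycle Lemma / reflection principle), the number of orderings in which A is strictly ahead of B throughout is (p − q)/(p + q) · C(p + q, p) = (27 − 2)/(27 + 2) · 406 = 350.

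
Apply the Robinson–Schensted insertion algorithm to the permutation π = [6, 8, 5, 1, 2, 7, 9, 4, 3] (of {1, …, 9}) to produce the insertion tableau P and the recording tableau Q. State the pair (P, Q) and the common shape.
P = [1, 2, 3, 9] / [4, 7] / [5, 8] / [6];  Q = [1, 2, 6, 7] / [3, 5] / [4, 8] / [9];  common shape = (4, 2, 2, 1)

Row-insert the values π_1, π_2, … into P one at a time, bumping the leftmost entry strictly greater than the inserted value down to the next row. The recording tableau Q records, in position (i, j), the step at which that cell was added to P.
  Insert 6 (step 1): P = [6];  Q = [1]
  Insert 8 (step 2): P = [6, 8];  Q = [1, 2]
  Insert 5 (step 3): P = [5, 8] / [6];  Q = [1, 2] / [3]
  Insert 1 (step 4): P = [1, 8] / [5] / [6];  Q = [1, 2] / [3] / [4]
  Insert 2 (step 5): P = [1, 2] / [5, 8] / [6];  Q = [1, 2] / [3, 5] / [4]
  Insert 7 (step 6): P = [1, 2, 7] / [5, 8] / [6];  Q = [1, 2, 6] / [3, 5] / [4]
  Insert 9 (step 7): P = [1, 2, 7, 9] / [5, 8] / [6];  Q = [1, 2, 6, 7] / [3, 5] / [4]
  Insert 4 (step 8): P = [1, 2, 4, 9] / [5, 7] / [6, 8];  Q = [1, 2, 6, 7] / [3, 5] / [4, 8]
  Insert 3 (step 9): P = [1, 2, 3, 9] / [4, 7] / [5, 8] / [6];  Q = [1, 2, 6, 7] / [3, 5] / [4, 8] / [9]
Final shape: (4, 2, 2, 1).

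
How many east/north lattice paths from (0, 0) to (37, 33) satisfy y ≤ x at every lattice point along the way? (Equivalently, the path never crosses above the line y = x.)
Number of paths = 13187694661947683150

By the reflection principle (André's argument), the number of monotone paths to (37, 33) with n ≤ m that never go above y = x is C(70, 37) − C(70, 38) = 100226479430802391940 − 87038784768854708790 = 13187694661947683150.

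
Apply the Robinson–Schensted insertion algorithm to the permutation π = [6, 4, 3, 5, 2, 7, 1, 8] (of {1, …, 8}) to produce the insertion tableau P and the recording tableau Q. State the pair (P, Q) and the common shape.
P = [1, 5, 7, 8] / [2] / [3] / [4] / [6];  Q = [1, 4, 6, 8] / [2] / [3] / [5] / [7];  common shape = (4, 1, 1, 1, 1)

Row-insert the values π_1, π_2, … into P one at a time, bumping the leftmost entry strictly greater than the inserted value down to the next row. The recording tableau Q records, in position (i, j), the step at which that cell was added to P.
  Insert 6 (step 1): P = [6];  Q = [1]
  Insert 4 (step 2): P = [4] / [6];  Q = [1] / [2]
  Insert 3 (step 3): P = [3] / [4] / [6];  Q = [1] / [2] / [3]
  Insert 5 (step 4): P = [3, 5] / [4] / [6];  Q = [1, 4] / [2] / [3]
  Insert 2 (step 5): P = [2, 5] / [3] / [4] / [6];  Q = [1, 4] / [2] / [3] / [5]
  Insert 7 (step 6): P = [2, 5, 7] / [3] / [4] / [6];  Q = [1, 4, 6] / [2] / [3] / [5]
  Insert 1 (step 7): P = [1, 5, 7] / [2] / [3] / [4] / [6];  Q = [1, 4, 6] / [2] / [3] / [5] / [7]
  Insert 8 (step 8): P = [1, 5, 7, 8] / [2] / [3] / [4] / [6];  Q = [1, 4, 6, 8] / [2] / [3] / [5] / [7]
Final shape: (4, 1, 1, 1, 1).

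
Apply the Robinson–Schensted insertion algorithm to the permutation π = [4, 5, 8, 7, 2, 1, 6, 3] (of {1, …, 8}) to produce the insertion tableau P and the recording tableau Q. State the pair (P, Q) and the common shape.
P = [1, 3, 6] / [2, 5] / [4, 7] / [8];  Q = [1, 2, 3] / [4, 7] / [5, 8] / [6];  common shape = (3, 2, 2, 1)

Row-insert the values π_1, π_2, … into P one at a time, bumping the leftmost entry strictly greater than the inserted value down to the next row. The recording tableau Q records, in position (i, j), the step at which that cell was added to P.
  Insert 4 (step 1): P = [4];  Q = [1]
  Insert 5 (step 2): P = [4, 5];  Q = [1, 2]
  Insert 8 (step 3): P = [4, 5, 8];  Q = [1, 2, 3]
  Insert 7 (step 4): P = [4, 5, 7] / [8];  Q = [1, 2, 3] / [4]
  Insert 2 (step 5): P = [2, 5, 7] / [4] / [8];  Q = [1, 2, 3] / [4] / [5]
  Insert 1 (step 6): P = [1, 5, 7] / [2] / [4] / [8];  Q = [1, 2, 3] / [4] / [5] / [6]
  Insert 6 (step 7): P = [1, 5, 6] / [2, 7] / [4] / [8];  Q = [1, 2, 3] / [4, 7] / [5] / [6]
  Insert 3 (step 8): P = [1, 3, 6] / [2, 5] / [4, 7] / [8];  Q = [1, 2, 3] / [4, 7] / [5, 8] / [6]
Final shape: (3, 2, 2, 1).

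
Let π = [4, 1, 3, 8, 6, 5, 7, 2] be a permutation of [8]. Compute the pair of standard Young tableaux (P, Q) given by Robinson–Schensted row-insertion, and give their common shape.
P = [1, 2, 5, 7] / [3, 6] / [4] / [8];  Q = [1, 3, 4, 7] / [2, 5] / [6] / [8];  common shape = (4, 2, 1, 1)

Row-insert the values π_1, π_2, … into P one at a time, bumping the leftmost entry strictly greater than the inserted value down to the next row. The recording tableau Q records, in position (i, j), the step at which that cell was added to P.
  Insert 4 (step 1): P = [4];  Q = [1]
  Insert 1 (step 2): P = [1] / [4];  Q = [1] / [2]
  Insert 3 (step 3): P = [1, 3] / [4];  Q = [1, 3] / [2]
  Insert 8 (step 4): P = [1, 3, 8] / [4];  Q = [1, 3, 4] / [2]
  Insert 6 (step 5): P = [1, 3, 6] / [4, 8];  Q = [1, 3, 4] / [2, 5]
  Insert 5 (step 6): P = [1, 3, 5] / [4, 6] / [8];  Q = [1, 3, 4] / [2, 5] / [6]
  Insert 7 (step 7): P = [1, 3, 5, 7] / [4, 6] / [8];  Q = [1, 3, 4, 7] / [2, 5] / [6]
  Insert 2 (step 8): P = [1, 2, 5, 7] / [3, 6] / [4] / [8];  Q = [1, 3, 4, 7] / [2, 5] / [6] / [8]
Final shape: (4, 2, 1, 1).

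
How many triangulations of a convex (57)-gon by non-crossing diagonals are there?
C_55 = 1759414616608818870992479875972

These polygon triangulations are counted by the Catalan number C_n = (1/(n + 1)) · C(2n, n). For n = 55: C_55 = (1/56) · C(110, 55) = 98527218530093856775578873054432/56 = 1759414616608818870992479875972.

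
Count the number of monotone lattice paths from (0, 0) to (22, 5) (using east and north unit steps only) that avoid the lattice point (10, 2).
Number of paths = 50700

Total paths from (0, 0) to (22, 5): C(27, 22) = 80730. Paths through (10, 2): (paths (0, 0) → (10, 2)) × (paths (10, 2) → (22, 5)) = C(12, 10) · C(15, 12) = 66 · 455 = 30030. Avoidance count = 80730 − 30030 = 50700.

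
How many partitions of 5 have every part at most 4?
p(5, parts ≤ 4) = 6

Partitions of 5 with all parts ≤ 4: 4+1, 3+2, 3+1+1, 2+2+1, 2+1+1+1, 1+1+1+1+1. Count = 6.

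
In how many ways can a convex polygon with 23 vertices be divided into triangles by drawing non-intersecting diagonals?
C_21 = 24466267020

These polygon triangulations are counted by the Catalan number C_n = (1/(n + 1)) · C(2n, n). For n = 21: C_21 = (1/22) · C(42, 21) = 538257874440/22 = 24466267020.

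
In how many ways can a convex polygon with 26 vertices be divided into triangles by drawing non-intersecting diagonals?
C_24 = 1289904147324

These polygon triangulations are counted by the Catalan number C_n = (1/(n + 1)) · C(2n, n). For n = 24: C_24 = (1/25) · C(48, 24) = 32247603683100/25 = 1289904147324.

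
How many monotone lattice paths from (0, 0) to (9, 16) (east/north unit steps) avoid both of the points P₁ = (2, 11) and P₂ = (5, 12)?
Number of paths = 1569879

Inclusion–exclusion. Total paths: C(25, 9) = 2042975. Through P₁: C(13, 2)·C(12, 7) = 61776. Through P₂: C(17, 5)·C(8, 4) = 433160. Since P₁ is strictly southwest of P₂, a monotone path through both must visit P₁ then P₂; paths through both = C(13, 2)·C(4, 3)·C(8, 4) = 21840. Avoid both = 2042975 − 61776 − 433160 + 21840 = 1569879.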